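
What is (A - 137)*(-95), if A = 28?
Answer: 10355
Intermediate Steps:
(A - 137)*(-95) = (28 - 137)*(-95) = -109*(-95) = 10355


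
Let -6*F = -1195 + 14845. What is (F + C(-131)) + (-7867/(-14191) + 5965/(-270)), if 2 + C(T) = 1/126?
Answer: -6164885794/2682099 ≈ -2298.5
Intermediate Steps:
C(T) = -251/126 (C(T) = -2 + 1/126 = -251/126)
F = -2275 (F = -(-1195 + 14845)/6 = -⅙*13650 = -2275)
(F + C(-131)) + (-7867/(-14191) + 5965/(-270)) = (-2275 - 251/126) + (-7867/(-14191) + 5965/(-270)) = -286901/126 + (-7867*(-1/14191) + 5965*(-1/270)) = -286901/126 + (7867/14191 - 1193/54) = -286901/126 - 16505045/766314 = -6164885794/2682099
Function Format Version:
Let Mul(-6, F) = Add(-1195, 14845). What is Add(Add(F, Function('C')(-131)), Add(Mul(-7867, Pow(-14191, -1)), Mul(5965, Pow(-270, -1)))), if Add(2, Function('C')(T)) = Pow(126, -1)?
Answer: Rational(-6164885794, 2682099) ≈ -2298.5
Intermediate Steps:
Function('C')(T) = Rational(-251, 126) (Function('C')(T) = Add(-2, Pow(126, -1)) = Add(-2, Rational(1, 126)) = Rational(-251, 126))
F = -2275 (F = Mul(Rational(-1, 6), Add(-1195, 14845)) = Mul(Rational(-1, 6), 13650) = -2275)
Add(Add(F, Function('C')(-131)), Add(Mul(-7867, Pow(-14191, -1)), Mul(5965, Pow(-270, -1)))) = Add(Add(-2275, Rational(-251, 126)), Add(Mul(-7867, Pow(-14191, -1)), Mul(5965, Pow(-270, -1)))) = Add(Rational(-286901, 126), Add(Mul(-7867, Rational(-1, 14191)), Mul(5965, Rational(-1, 270)))) = Add(Rational(-286901, 126), Add(Rational(7867, 14191), Rational(-1193, 54))) = Add(Rational(-286901, 126), Rational(-16505045, 766314)) = Rational(-6164885794, 2682099)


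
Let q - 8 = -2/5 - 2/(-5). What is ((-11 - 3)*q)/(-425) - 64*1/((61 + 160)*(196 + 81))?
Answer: 401712/1530425 ≈ 0.26248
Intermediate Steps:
q = 8 (q = 8 + (-2/5 - 2/(-5)) = 8 + (-2*1/5 - 2*(-1/5)) = 8 + (-2/5 + 2/5) = 8 + 0 = 8)
((-11 - 3)*q)/(-425) - 64*1/((61 + 160)*(196 + 81)) = ((-11 - 3)*8)/(-425) - 64*1/((61 + 160)*(196 + 81)) = -14*8*(-1/425) - 64/(277*221) = -112*(-1/425) - 64/61217 = 112/425 - 64*1/61217 = 112/425 - 64/61217 = 401712/1530425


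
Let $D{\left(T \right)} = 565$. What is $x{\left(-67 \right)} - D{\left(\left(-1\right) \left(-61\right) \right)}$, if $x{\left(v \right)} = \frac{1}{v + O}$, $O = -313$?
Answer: $- \frac{214701}{380} \approx -565.0$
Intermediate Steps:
$x{\left(v \right)} = \frac{1}{-313 + v}$ ($x{\left(v \right)} = \frac{1}{v - 313} = \frac{1}{-313 + v}$)
$x{\left(-67 \right)} - D{\left(\left(-1\right) \left(-61\right) \right)} = \frac{1}{-313 - 67} - 565 = \frac{1}{-380} - 565 = - \frac{1}{380} - 565 = - \frac{214701}{380}$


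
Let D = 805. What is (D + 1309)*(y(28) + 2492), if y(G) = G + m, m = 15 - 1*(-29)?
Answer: 5420296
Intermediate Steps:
m = 44 (m = 15 + 29 = 44)
y(G) = 44 + G (y(G) = G + 44 = 44 + G)
(D + 1309)*(y(28) + 2492) = (805 + 1309)*((44 + 28) + 2492) = 2114*(72 + 2492) = 2114*2564 = 5420296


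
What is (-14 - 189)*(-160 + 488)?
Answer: -66584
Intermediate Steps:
(-14 - 189)*(-160 + 488) = -203*328 = -66584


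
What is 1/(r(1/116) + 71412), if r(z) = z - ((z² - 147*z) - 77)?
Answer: 13456/961973151 ≈ 1.3988e-5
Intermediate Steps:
r(z) = 77 - z² + 148*z (r(z) = z - (-77 + z² - 147*z) = z + (77 - z² + 147*z) = 77 - z² + 148*z)
1/(r(1/116) + 71412) = 1/((77 - (1/116)² + 148/116) + 71412) = 1/((77 - (1/116)² + 148*(1/116)) + 71412) = 1/((77 - 1*1/13456 + 37/29) + 71412) = 1/((77 - 1/13456 + 37/29) + 71412) = 1/(1053279/13456 + 71412) = 1/(961973151/13456) = 13456/961973151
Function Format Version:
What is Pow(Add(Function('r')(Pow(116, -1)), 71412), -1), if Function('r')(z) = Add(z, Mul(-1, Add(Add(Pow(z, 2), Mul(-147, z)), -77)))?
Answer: Rational(13456, 961973151) ≈ 1.3988e-5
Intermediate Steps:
Function('r')(z) = Add(77, Mul(-1, Pow(z, 2)), Mul(148, z)) (Function('r')(z) = Add(z, Mul(-1, Add(-77, Pow(z, 2), Mul(-147, z)))) = Add(z, Add(77, Mul(-1, Pow(z, 2)), Mul(147, z))) = Add(77, Mul(-1, Pow(z, 2)), Mul(148, z)))
Pow(Add(Function('r')(Pow(116, -1)), 71412), -1) = Pow(Add(Add(77, Mul(-1, Pow(Pow(116, -1), 2)), Mul(148, Pow(116, -1))), 71412), -1) = Pow(Add(Add(77, Mul(-1, Pow(Rational(1, 116), 2)), Mul(148, Rational(1, 116))), 71412), -1) = Pow(Add(Add(77, Mul(-1, Rational(1, 13456)), Rational(37, 29)), 71412), -1) = Pow(Add(Add(77, Rational(-1, 13456), Rational(37, 29)), 71412), -1) = Pow(Add(Rational(1053279, 13456), 71412), -1) = Pow(Rational(961973151, 13456), -1) = Rational(13456, 961973151)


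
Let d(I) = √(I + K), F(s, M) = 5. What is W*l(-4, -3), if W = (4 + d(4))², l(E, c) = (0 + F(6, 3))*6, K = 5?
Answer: 1470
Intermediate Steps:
l(E, c) = 30 (l(E, c) = (0 + 5)*6 = 5*6 = 30)
d(I) = √(5 + I) (d(I) = √(I + 5) = √(5 + I))
W = 49 (W = (4 + √(5 + 4))² = (4 + √9)² = (4 + 3)² = 7² = 49)
W*l(-4, -3) = 49*30 = 1470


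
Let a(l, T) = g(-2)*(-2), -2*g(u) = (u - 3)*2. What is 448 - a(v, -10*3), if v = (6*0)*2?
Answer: 458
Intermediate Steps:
v = 0 (v = 0*2 = 0)
g(u) = 3 - u (g(u) = -(u - 3)*2/2 = -(-3 + u)*2/2 = -(-6 + 2*u)/2 = 3 - u)
a(l, T) = -10 (a(l, T) = (3 - 1*(-2))*(-2) = (3 + 2)*(-2) = 5*(-2) = -10)
448 - a(v, -10*3) = 448 - 1*(-10) = 448 + 10 = 458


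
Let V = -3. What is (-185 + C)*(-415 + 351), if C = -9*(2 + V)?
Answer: 11264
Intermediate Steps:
C = 9 (C = -9*(2 - 3) = -9*(-1) = 9)
(-185 + C)*(-415 + 351) = (-185 + 9)*(-415 + 351) = -176*(-64) = 11264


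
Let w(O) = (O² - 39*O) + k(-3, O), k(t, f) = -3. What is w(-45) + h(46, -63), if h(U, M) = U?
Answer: 3823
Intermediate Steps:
w(O) = -3 + O² - 39*O (w(O) = (O² - 39*O) - 3 = -3 + O² - 39*O)
w(-45) + h(46, -63) = (-3 + (-45)² - 39*(-45)) + 46 = (-3 + 2025 + 1755) + 46 = 3777 + 46 = 3823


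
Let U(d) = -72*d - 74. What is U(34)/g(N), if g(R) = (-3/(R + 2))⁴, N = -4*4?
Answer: -96885152/81 ≈ -1.1961e+6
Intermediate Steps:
N = -16
U(d) = -74 - 72*d
g(R) = 81/(2 + R)⁴ (g(R) = (-3/(2 + R))⁴ = 81/(2 + R)⁴)
U(34)/g(N) = (-74 - 72*34)/((81/(2 - 16)⁴)) = (-74 - 2448)/((81/(-14)⁴)) = -2522/(81*(1/38416)) = -2522/81/38416 = -2522*38416/81 = -96885152/81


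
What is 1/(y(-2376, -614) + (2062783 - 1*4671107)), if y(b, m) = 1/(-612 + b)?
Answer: -2988/7793672113 ≈ -3.8339e-7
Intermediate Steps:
1/(y(-2376, -614) + (2062783 - 1*4671107)) = 1/(1/(-612 - 2376) + (2062783 - 1*4671107)) = 1/(1/(-2988) + (2062783 - 4671107)) = 1/(-1/2988 - 2608324) = 1/(-7793672113/2988) = -2988/7793672113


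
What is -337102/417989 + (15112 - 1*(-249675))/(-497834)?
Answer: -278498890411/208089135826 ≈ -1.3384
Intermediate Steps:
-337102/417989 + (15112 - 1*(-249675))/(-497834) = -337102*1/417989 + (15112 + 249675)*(-1/497834) = -337102/417989 + 264787*(-1/497834) = -337102/417989 - 264787/497834 = -278498890411/208089135826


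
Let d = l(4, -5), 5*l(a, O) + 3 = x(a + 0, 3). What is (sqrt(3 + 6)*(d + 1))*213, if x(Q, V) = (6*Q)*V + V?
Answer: 49203/5 ≈ 9840.6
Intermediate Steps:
x(Q, V) = V + 6*Q*V (x(Q, V) = 6*Q*V + V = V + 6*Q*V)
l(a, O) = 18*a/5 (l(a, O) = -3/5 + (3*(1 + 6*(a + 0)))/5 = -3/5 + (3*(1 + 6*a))/5 = -3/5 + (3 + 18*a)/5 = -3/5 + (3/5 + 18*a/5) = 18*a/5)
d = 72/5 (d = (18/5)*4 = 72/5 ≈ 14.400)
(sqrt(3 + 6)*(d + 1))*213 = (sqrt(3 + 6)*(72/5 + 1))*213 = (sqrt(9)*(77/5))*213 = (3*(77/5))*213 = (231/5)*213 = 49203/5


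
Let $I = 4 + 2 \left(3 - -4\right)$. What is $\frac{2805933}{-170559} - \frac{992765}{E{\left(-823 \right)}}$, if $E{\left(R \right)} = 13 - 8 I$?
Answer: $\frac{56319142804}{7447743} \approx 7561.9$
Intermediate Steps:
$I = 18$ ($I = 4 + 2 \left(3 + 4\right) = 4 + 2 \cdot 7 = 4 + 14 = 18$)
$E{\left(R \right)} = -131$ ($E{\left(R \right)} = 13 - 144 = -131$)
$\frac{2805933}{-170559} - \frac{992765}{E{\left(-823 \right)}} = \frac{2805933}{-170559} - \frac{992765}{-131} = 2805933 \left(- \frac{1}{170559}\right) - - \frac{992765}{131} = - \frac{935311}{56853} + \frac{992765}{131} = \frac{56319142804}{7447743}$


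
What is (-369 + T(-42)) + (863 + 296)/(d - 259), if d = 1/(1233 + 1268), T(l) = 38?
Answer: -217306557/647758 ≈ -335.48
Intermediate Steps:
d = 1/2501 ≈ 0.00039984
(-369 + T(-42)) + (863 + 296)/(d - 259) = (-369 + 38) + (863 + 296)/(1/2501 - 259) = -331 + 1159/(-647758/2501) = -331 + 1159*(-2501/647758) = -331 - 2898659/647758 = -217306557/647758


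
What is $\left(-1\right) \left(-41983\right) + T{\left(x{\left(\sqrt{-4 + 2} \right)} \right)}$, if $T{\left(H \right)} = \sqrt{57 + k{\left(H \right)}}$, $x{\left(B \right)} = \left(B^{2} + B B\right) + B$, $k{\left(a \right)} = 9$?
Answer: $41983 + \sqrt{66} \approx 41991.0$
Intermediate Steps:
$x{\left(B \right)} = B + 2 B^{2}$ ($x{\left(B \right)} = \left(B^{2} + B^{2}\right) + B = 2 B^{2} + B = B + 2 B^{2}$)
$T{\left(H \right)} = \sqrt{66}$ ($T{\left(H \right)} = \sqrt{57 + 9} = \sqrt{66}$)
$\left(-1\right) \left(-41983\right) + T{\left(x{\left(\sqrt{-4 + 2} \right)} \right)} = \left(-1\right) \left(-41983\right) + \sqrt{66} = 41983 + \sqrt{66}$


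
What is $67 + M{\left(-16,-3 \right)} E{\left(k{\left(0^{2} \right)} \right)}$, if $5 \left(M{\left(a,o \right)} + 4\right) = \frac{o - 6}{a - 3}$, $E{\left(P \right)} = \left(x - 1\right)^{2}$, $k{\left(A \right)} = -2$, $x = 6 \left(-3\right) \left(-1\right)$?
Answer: $- \frac{100854}{95} \approx -1061.6$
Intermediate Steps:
$x = 18$ ($x = \left(-18\right) \left(-1\right) = 18$)
$E{\left(P \right)} = 289$ ($E{\left(P \right)} = \left(18 - 1\right)^{2} = 17^{2} = 289$)
$M{\left(a,o \right)} = -4 + \frac{-6 + o}{5 \left(-3 + a\right)}$ ($M{\left(a,o \right)} = -4 + \frac{\left(o - 6\right) \frac{1}{a - 3}}{5} = -4 + \frac{\left(-6 + o\right) \frac{1}{-3 + a}}{5} = -4 + \frac{\frac{1}{-3 + a} \left(-6 + o\right)}{5} = -4 + \frac{-6 + o}{5 \left(-3 + a\right)}$)
$67 + M{\left(-16,-3 \right)} E{\left(k{\left(0^{2} \right)} \right)} = 67 + \frac{54 - 3 - -320}{5 \left(-3 - 16\right)} 289 = 67 + \frac{54 - 3 + 320}{5 \left(-19\right)} 289 = 67 + \frac{1}{5} \left(- \frac{1}{19}\right) 371 \cdot 289 = 67 - \frac{107219}{95} = - \frac{100854}{95}$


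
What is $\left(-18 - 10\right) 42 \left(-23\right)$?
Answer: $27048$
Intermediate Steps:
$\left(-18 - 10\right) 42 \left(-23\right) = \left(-28\right) 42 \left(-23\right) = \left(-1176\right) \left(-23\right) = 27048$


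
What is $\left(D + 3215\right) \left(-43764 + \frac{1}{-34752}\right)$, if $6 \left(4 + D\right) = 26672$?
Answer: $- \frac{34933242684601}{104256} \approx -3.3507 \cdot 10^{8}$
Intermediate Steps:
$D = \frac{13324}{3}$ ($D = -4 + \frac{1}{6} \cdot 26672 = -4 + \frac{13336}{3} = \frac{13324}{3} \approx 4441.3$)
$\left(D + 3215\right) \left(-43764 + \frac{1}{-34752}\right) = \left(\frac{13324}{3} + 3215\right) \left(-43764 + \frac{1}{-34752}\right) = \frac{22969 \left(-43764 - \frac{1}{34752}\right)}{3} = \frac{22969}{3} \left(- \frac{1520886529}{34752}\right) = - \frac{34933242684601}{104256}$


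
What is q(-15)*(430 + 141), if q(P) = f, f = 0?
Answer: 0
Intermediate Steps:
q(P) = 0
q(-15)*(430 + 141) = 0*(430 + 141) = 0*571 = 0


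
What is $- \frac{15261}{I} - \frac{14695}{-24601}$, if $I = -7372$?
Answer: $\frac{483767401}{181358572} \approx 2.6675$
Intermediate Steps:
$- \frac{15261}{I} - \frac{14695}{-24601} = - \frac{15261}{-7372} - \frac{14695}{-24601} = \left(-15261\right) \left(- \frac{1}{7372}\right) - - \frac{14695}{24601} = \frac{15261}{7372} + \frac{14695}{24601} = \frac{483767401}{181358572}$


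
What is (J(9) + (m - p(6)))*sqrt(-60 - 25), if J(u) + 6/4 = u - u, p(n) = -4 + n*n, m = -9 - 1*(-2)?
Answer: -81*I*sqrt(85)/2 ≈ -373.39*I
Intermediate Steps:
m = -7 (m = -9 + 2 = -7)
p(n) = -4 + n**2
J(u) = -3/2 (J(u) = -3/2 + (u - u) = -3/2 + 0 = -3/2)
(J(9) + (m - p(6)))*sqrt(-60 - 25) = (-3/2 + (-7 - (-4 + 6**2)))*sqrt(-60 - 25) = (-3/2 + (-7 - (-4 + 36)))*sqrt(-85) = (-3/2 + (-7 - 1*32))*(I*sqrt(85)) = (-3/2 + (-7 - 32))*(I*sqrt(85)) = (-3/2 - 39)*(I*sqrt(85)) = -81*I*sqrt(85)/2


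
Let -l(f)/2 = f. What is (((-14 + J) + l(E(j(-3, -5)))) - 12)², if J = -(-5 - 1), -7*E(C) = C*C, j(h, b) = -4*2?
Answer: 144/49 ≈ 2.9388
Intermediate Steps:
j(h, b) = -8
E(C) = -C²/7 (E(C) = -C*C/7 = -C²/7)
J = 6 (J = -1*(-6) = 6)
l(f) = -2*f
(((-14 + J) + l(E(j(-3, -5)))) - 12)² = (((-14 + 6) - (-2)*(-8)²/7) - 12)² = ((-8 - (-2)*64/7) - 12)² = ((-8 - 2*(-64/7)) - 12)² = ((-8 + 128/7) - 12)² = (72/7 - 12)² = (-12/7)² = 144/49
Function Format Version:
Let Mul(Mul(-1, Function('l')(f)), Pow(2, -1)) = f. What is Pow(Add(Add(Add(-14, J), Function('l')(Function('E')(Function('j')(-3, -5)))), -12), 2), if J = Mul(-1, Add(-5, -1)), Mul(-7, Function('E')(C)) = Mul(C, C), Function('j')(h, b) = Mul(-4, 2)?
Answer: Rational(144, 49) ≈ 2.9388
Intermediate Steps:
Function('j')(h, b) = -8
Function('E')(C) = Mul(Rational(-1, 7), Pow(C, 2)) (Function('E')(C) = Mul(Rational(-1, 7), Mul(C, C)) = Mul(Rational(-1, 7), Pow(C, 2)))
J = 6 (J = Mul(-1, -6) = 6)
Function('l')(f) = Mul(-2, f)
Pow(Add(Add(Add(-14, J), Function('l')(Function('E')(Function('j')(-3, -5)))), -12), 2) = Pow(Add(Add(Add(-14, 6), Mul(-2, Mul(Rational(-1, 7), Pow(-8, 2)))), -12), 2) = Pow(Add(Add(-8, Mul(-2, Mul(Rational(-1, 7), 64))), -12), 2) = Pow(Add(Add(-8, Mul(-2, Rational(-64, 7))), -12), 2) = Pow(Add(Add(-8, Rational(128, 7)), -12), 2) = Pow(Add(Rational(72, 7), -12), 2) = Pow(Rational(-12, 7), 2) = Rational(144, 49)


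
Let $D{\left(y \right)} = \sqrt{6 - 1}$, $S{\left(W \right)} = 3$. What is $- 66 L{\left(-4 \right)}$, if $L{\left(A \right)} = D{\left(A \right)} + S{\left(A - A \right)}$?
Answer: $-198 - 66 \sqrt{5} \approx -345.58$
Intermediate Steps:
$D{\left(y \right)} = \sqrt{5}$
$L{\left(A \right)} = 3 + \sqrt{5}$ ($L{\left(A \right)} = \sqrt{5} + 3 = 3 + \sqrt{5}$)
$- 66 L{\left(-4 \right)} = - 66 \left(3 + \sqrt{5}\right) = -198 - 66 \sqrt{5}$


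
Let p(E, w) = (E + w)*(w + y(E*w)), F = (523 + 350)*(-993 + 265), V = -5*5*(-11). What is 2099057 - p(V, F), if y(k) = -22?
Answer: -403753278197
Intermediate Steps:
V = 275 (V = -25*(-11) = 275)
F = -635544 (F = 873*(-728) = -635544)
p(E, w) = (-22 + w)*(E + w) (p(E, w) = (E + w)*(w - 22) = (E + w)*(-22 + w) = (-22 + w)*(E + w))
2099057 - p(V, F) = 2099057 - ((-635544)² - 22*275 - 22*(-635544) + 275*(-635544)) = 2099057 - (403916175936 - 6050 + 13981968 - 174774600) = 2099057 - 1*403755377254 = 2099057 - 403755377254 = -403753278197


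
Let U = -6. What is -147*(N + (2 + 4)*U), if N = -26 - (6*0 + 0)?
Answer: 9114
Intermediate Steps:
N = -26 (N = -26 - (0 + 0) = -26 - 1*0 = -26 + 0 = -26)
-147*(N + (2 + 4)*U) = -147*(-26 + (2 + 4)*(-6)) = -147*(-26 + 6*(-6)) = -147*(-26 - 36) = -147*(-62) = 9114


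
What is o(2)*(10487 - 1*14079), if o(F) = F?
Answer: -7184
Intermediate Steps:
o(2)*(10487 - 1*14079) = 2*(10487 - 1*14079) = 2*(10487 - 14079) = 2*(-3592) = -7184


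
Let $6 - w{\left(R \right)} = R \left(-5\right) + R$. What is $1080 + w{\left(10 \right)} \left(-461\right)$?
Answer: $-20126$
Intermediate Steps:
$w{\left(R \right)} = 6 + 4 R$ ($w{\left(R \right)} = 6 - \left(R \left(-5\right) + R\right) = 6 - \left(- 5 R + R\right) = 6 - - 4 R = 6 + 4 R$)
$1080 + w{\left(10 \right)} \left(-461\right) = 1080 + \left(6 + 4 \cdot 10\right) \left(-461\right) = 1080 + \left(6 + 40\right) \left(-461\right) = 1080 + 46 \left(-461\right) = 1080 - 21206 = -20126$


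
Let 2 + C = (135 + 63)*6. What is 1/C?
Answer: 1/1186 ≈ 0.00084317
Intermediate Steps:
C = 1186 (C = -2 + (135 + 63)*6 = -2 + 198*6 = -2 + 1188 = 1186)
1/C = 1/1186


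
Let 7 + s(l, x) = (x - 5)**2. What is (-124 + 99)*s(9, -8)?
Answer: -4050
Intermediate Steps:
s(l, x) = -7 + (-5 + x)**2 (s(l, x) = -7 + (x - 5)**2 = -7 + (-5 + x)**2)
(-124 + 99)*s(9, -8) = (-124 + 99)*(-7 + (-5 - 8)**2) = -25*(-7 + (-13)**2) = -25*(-7 + 169) = -25*162 = -4050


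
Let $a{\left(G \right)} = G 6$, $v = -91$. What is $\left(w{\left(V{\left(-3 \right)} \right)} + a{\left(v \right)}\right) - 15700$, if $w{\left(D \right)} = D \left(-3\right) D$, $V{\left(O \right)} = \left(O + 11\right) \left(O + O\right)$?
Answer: $-23158$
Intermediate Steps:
$V{\left(O \right)} = 2 O \left(11 + O\right)$ ($V{\left(O \right)} = \left(11 + O\right) 2 O = 2 O \left(11 + O\right)$)
$w{\left(D \right)} = - 3 D^{2}$ ($w{\left(D \right)} = - 3 D D = - 3 D^{2}$)
$a{\left(G \right)} = 6 G$
$\left(w{\left(V{\left(-3 \right)} \right)} + a{\left(v \right)}\right) - 15700 = \left(- 3 \left(2 \left(-3\right) \left(11 - 3\right)\right)^{2} + 6 \left(-91\right)\right) - 15700 = \left(- 3 \left(2 \left(-3\right) 8\right)^{2} - 546\right) - 15700 = \left(- 3 \left(-48\right)^{2} - 546\right) - 15700 = \left(\left(-3\right) 2304 - 546\right) - 15700 = \left(-6912 - 546\right) - 15700 = -7458 - 15700 = -23158$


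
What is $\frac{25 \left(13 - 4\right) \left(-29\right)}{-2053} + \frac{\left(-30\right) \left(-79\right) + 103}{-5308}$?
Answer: $\frac{29557631}{10897324} \approx 2.7124$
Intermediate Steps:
$\frac{25 \left(13 - 4\right) \left(-29\right)}{-2053} + \frac{\left(-30\right) \left(-79\right) + 103}{-5308} = 25 \cdot 9 \left(-29\right) \left(- \frac{1}{2053}\right) + \left(2370 + 103\right) \left(- \frac{1}{5308}\right) = 225 \left(-29\right) \left(- \frac{1}{2053}\right) + 2473 \left(- \frac{1}{5308}\right) = \left(-6525\right) \left(- \frac{1}{2053}\right) - \frac{2473}{5308} = \frac{6525}{2053} - \frac{2473}{5308} = \frac{29557631}{10897324}$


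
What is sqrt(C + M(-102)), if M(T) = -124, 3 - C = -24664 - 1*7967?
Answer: sqrt(32510) ≈ 180.31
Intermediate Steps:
C = 32634 (C = 3 - (-24664 - 1*7967) = 3 - (-24664 - 7967) = 3 - 1*(-32631) = 3 + 32631 = 32634)
sqrt(C + M(-102)) = sqrt(32634 - 124) = sqrt(32510)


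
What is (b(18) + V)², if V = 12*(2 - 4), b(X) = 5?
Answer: 361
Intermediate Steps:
V = -24 (V = 12*(-2) = -24)
(b(18) + V)² = (5 - 24)² = (-19)² = 361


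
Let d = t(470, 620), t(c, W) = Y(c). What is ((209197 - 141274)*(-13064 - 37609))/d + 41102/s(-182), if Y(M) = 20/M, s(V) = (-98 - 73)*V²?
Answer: -114535530940235807/1416051 ≈ -8.0884e+10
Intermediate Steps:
s(V) = -171*V²
t(c, W) = 20/c
d = 2/47 (d = 20/470 = 20*(1/470) = 2/47 ≈ 0.042553)
((209197 - 141274)*(-13064 - 37609))/d + 41102/s(-182) = ((209197 - 141274)*(-13064 - 37609))/(2/47) + 41102/((-171*(-182)²)) = (67923*(-50673))*(47/2) + 41102/((-171*33124)) = -3441862179*47/2 + 41102/(-5664204) = -161767522413/2 + 41102*(-1/5664204) = -161767522413/2 - 20551/2832102 = -114535530940235807/1416051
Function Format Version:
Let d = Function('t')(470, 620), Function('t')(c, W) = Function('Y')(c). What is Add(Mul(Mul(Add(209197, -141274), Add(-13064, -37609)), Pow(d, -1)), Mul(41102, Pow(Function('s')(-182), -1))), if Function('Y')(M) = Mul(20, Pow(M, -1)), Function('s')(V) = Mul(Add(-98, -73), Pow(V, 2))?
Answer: Rational(-114535530940235807, 1416051) ≈ -8.0884e+10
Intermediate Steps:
Function('s')(V) = Mul(-171, Pow(V, 2))
Function('t')(c, W) = Mul(20, Pow(c, -1))
d = Rational(2, 47) (d = Mul(20, Pow(470, -1)) = Mul(20, Rational(1, 470)) = Rational(2, 47) ≈ 0.042553)
Add(Mul(Mul(Add(209197, -141274), Add(-13064, -37609)), Pow(d, -1)), Mul(41102, Pow(Function('s')(-182), -1))) = Add(Mul(Mul(Add(209197, -141274), Add(-13064, -37609)), Pow(Rational(2, 47), -1)), Mul(41102, Pow(Mul(-171, Pow(-182, 2)), -1))) = Add(Mul(Mul(67923, -50673), Rational(47, 2)), Mul(41102, Pow(Mul(-171, 33124), -1))) = Add(Mul(-3441862179, Rational(47, 2)), Mul(41102, Pow(-5664204, -1))) = Add(Rational(-161767522413, 2), Mul(41102, Rational(-1, 5664204))) = Add(Rational(-161767522413, 2), Rational(-20551, 2832102)) = Rational(-114535530940235807, 1416051)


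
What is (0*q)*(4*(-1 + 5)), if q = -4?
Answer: 0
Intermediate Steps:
(0*q)*(4*(-1 + 5)) = (0*(-4))*(4*(-1 + 5)) = 0*(4*4) = 0*16 = 0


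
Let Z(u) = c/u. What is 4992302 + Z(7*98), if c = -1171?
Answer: 3424718001/686 ≈ 4.9923e+6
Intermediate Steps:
Z(u) = -1171/u
4992302 + Z(7*98) = 4992302 - 1171/(7*98) = 4992302 - 1171/686 = 3424718001/686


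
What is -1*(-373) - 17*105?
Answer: -1412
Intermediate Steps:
-1*(-373) - 17*105 = 373 - 1785 = -1412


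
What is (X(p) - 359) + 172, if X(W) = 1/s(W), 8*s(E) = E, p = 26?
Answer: -2427/13 ≈ -186.69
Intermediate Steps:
s(E) = E/8
X(W) = 8/W (X(W) = 1/(W/8) = 8/W)
(X(p) - 359) + 172 = (8/26 - 359) + 172 = (8*(1/26) - 359) + 172 = (4/13 - 359) + 172 = -4663/13 + 172 = -2427/13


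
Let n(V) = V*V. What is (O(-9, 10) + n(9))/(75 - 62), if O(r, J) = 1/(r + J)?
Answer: 82/13 ≈ 6.3077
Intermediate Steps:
n(V) = V²
O(r, J) = 1/(J + r)
(O(-9, 10) + n(9))/(75 - 62) = (1/(10 - 9) + 9²)/(75 - 62) = (1/1 + 81)/13 = (1 + 81)*(1/13) = 82*(1/13) = 82/13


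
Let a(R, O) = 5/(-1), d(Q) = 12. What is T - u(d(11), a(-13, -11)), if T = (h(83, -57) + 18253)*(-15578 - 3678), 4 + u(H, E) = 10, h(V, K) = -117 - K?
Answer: -350324414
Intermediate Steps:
a(R, O) = -5 (a(R, O) = 5*(-1) = -5)
u(H, E) = 6 (u(H, E) = -4 + 10 = 6)
T = -350324408 (T = ((-117 - 1*(-57)) + 18253)*(-15578 - 3678) = ((-117 + 57) + 18253)*(-19256) = (-60 + 18253)*(-19256) = 18193*(-19256) = -350324408)
T - u(d(11), a(-13, -11)) = -350324408 - 1*6 = -350324408 - 6 = -350324414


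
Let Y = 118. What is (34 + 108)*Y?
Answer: 16756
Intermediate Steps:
(34 + 108)*Y = (34 + 108)*118 = 142*118 = 16756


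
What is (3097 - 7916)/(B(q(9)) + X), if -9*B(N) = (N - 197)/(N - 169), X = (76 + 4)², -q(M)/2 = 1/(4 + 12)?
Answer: -58680963/77931223 ≈ -0.75298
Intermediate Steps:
q(M) = -⅛ (q(M) = -2/(4 + 12) = -2/16 = -2*1/16 = -⅛)
X = 6400 (X = 80² = 6400)
B(N) = -(-197 + N)/(9*(-169 + N)) (B(N) = -(N - 197)/(9*(N - 169)) = -(-197 + N)/(9*(-169 + N)))
(3097 - 7916)/(B(q(9)) + X) = (3097 - 7916)/((197 - 1*(-⅛))/(9*(-169 - ⅛)) + 6400) = -4819/((197 + ⅛)/(9*(-1353/8)) + 6400) = -4819/((⅑)*(-8/1353)*(1577/8) + 6400) = -4819/(-1577/12177 + 6400) = -4819/77931223/12177 = -4819*12177/77931223 = -58680963/77931223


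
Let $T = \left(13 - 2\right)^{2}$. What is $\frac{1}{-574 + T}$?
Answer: $- \frac{1}{453} \approx -0.0022075$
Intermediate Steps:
$T = 121$ ($T = 11^{2} = 121$)
$\frac{1}{-574 + T} = \frac{1}{-574 + 121} = \frac{1}{-453} = - \frac{1}{453}$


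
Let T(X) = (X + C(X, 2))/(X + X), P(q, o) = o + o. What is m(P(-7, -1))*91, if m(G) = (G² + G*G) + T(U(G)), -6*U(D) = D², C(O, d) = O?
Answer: 819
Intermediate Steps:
P(q, o) = 2*o
U(D) = -D²/6
T(X) = 1 (T(X) = (X + X)/(X + X) = (2*X)/((2*X)) = (2*X)*(1/(2*X)) = 1)
m(G) = 1 + 2*G² (m(G) = (G² + G*G) + 1 = (G² + G²) + 1 = 2*G² + 1 = 1 + 2*G²)
m(P(-7, -1))*91 = (1 + 2*(2*(-1))²)*91 = (1 + 2*(-2)²)*91 = (1 + 2*4)*91 = (1 + 8)*91 = 9*91 = 819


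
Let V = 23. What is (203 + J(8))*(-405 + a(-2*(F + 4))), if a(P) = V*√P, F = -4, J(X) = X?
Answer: -85455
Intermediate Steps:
a(P) = 23*√P
(203 + J(8))*(-405 + a(-2*(F + 4))) = (203 + 8)*(-405 + 23*√(-2*(-4 + 4))) = 211*(-405 + 23*√(-2*0)) = 211*(-405 + 23*√0) = 211*(-405 + 23*0) = 211*(-405 + 0) = 211*(-405) = -85455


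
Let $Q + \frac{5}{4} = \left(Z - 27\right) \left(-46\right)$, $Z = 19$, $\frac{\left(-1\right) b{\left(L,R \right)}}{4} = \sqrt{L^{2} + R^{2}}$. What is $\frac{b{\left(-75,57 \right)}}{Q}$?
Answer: $- \frac{16 \sqrt{986}}{489} \approx -1.0274$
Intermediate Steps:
$b{\left(L,R \right)} = - 4 \sqrt{L^{2} + R^{2}}$
$Q = \frac{1467}{4}$ ($Q = - \frac{5}{4} + \left(19 - 27\right) \left(-46\right) = - \frac{5}{4} - -368 = - \frac{5}{4} + 368 = \frac{1467}{4} \approx 366.75$)
$\frac{b{\left(-75,57 \right)}}{Q} = \frac{\left(-4\right) \sqrt{\left(-75\right)^{2} + 57^{2}}}{\frac{1467}{4}} = - 4 \sqrt{5625 + 3249} \cdot \frac{4}{1467} = - 4 \sqrt{8874} \cdot \frac{4}{1467} = - 4 \cdot 3 \sqrt{986} \cdot \frac{4}{1467} = - 12 \sqrt{986} \cdot \frac{4}{1467} = - \frac{16 \sqrt{986}}{489}$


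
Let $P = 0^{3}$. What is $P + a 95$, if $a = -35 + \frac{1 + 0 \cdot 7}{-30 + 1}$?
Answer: $- \frac{96520}{29} \approx -3328.3$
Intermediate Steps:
$P = 0$
$a = - \frac{1016}{29}$ ($a = -35 + \frac{1 + 0}{-29} = -35 + 1 \left(- \frac{1}{29}\right) = -35 - \frac{1}{29} = - \frac{1016}{29} \approx -35.034$)
$P + a 95 = 0 - \frac{96520}{29} = - \frac{96520}{29}$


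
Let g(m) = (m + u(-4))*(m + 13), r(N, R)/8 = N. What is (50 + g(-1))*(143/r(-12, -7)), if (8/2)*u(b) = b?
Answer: -1859/48 ≈ -38.729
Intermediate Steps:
r(N, R) = 8*N
u(b) = b/4
g(m) = (-1 + m)*(13 + m) (g(m) = (m + (¼)*(-4))*(m + 13) = (m - 1)*(13 + m) = (-1 + m)*(13 + m))
(50 + g(-1))*(143/r(-12, -7)) = (50 + (-13 + (-1)² + 12*(-1)))*(143/((8*(-12)))) = (50 + (-13 + 1 - 12))*(143/(-96)) = (50 - 24)*(143*(-1/96)) = 26*(-143/96) = -1859/48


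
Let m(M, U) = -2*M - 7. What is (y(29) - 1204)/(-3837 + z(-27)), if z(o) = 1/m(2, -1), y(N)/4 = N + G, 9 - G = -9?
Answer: 1397/5276 ≈ 0.26478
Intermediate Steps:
G = 18 (G = 9 - 1*(-9) = 9 + 9 = 18)
y(N) = 72 + 4*N (y(N) = 4*(N + 18) = 4*(18 + N) = 72 + 4*N)
m(M, U) = -7 - 2*M
z(o) = -1/11 (z(o) = 1/(-7 - 2*2) = 1/(-7 - 4) = 1/(-11) = -1/11)
(y(29) - 1204)/(-3837 + z(-27)) = ((72 + 4*29) - 1204)/(-3837 - 1/11) = ((72 + 116) - 1204)/(-42208/11) = (188 - 1204)*(-11/42208) = -1016*(-11/42208) = 1397/5276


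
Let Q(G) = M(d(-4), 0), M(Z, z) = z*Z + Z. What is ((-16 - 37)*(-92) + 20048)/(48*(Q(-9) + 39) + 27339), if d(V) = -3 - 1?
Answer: 8308/9673 ≈ 0.85889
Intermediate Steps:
d(V) = -4
M(Z, z) = Z + Z*z (M(Z, z) = Z*z + Z = Z + Z*z)
Q(G) = -4 (Q(G) = -4*(1 + 0) = -4*1 = -4)
((-16 - 37)*(-92) + 20048)/(48*(Q(-9) + 39) + 27339) = ((-16 - 37)*(-92) + 20048)/(48*(-4 + 39) + 27339) = (-53*(-92) + 20048)/(48*35 + 27339) = (4876 + 20048)/(1680 + 27339) = 24924/29019 = 24924*(1/29019) = 8308/9673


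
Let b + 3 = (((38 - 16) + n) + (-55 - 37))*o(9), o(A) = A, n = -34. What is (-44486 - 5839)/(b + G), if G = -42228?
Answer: 16775/14389 ≈ 1.1658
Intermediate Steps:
b = -939 (b = -3 + (((38 - 16) - 34) + (-55 - 37))*9 = -3 + ((22 - 34) - 92)*9 = -3 + (-12 - 92)*9 = -3 - 104*9 = -3 - 936 = -939)
(-44486 - 5839)/(b + G) = (-44486 - 5839)/(-939 - 42228) = -50325/(-43167) = -50325*(-1/43167) = 16775/14389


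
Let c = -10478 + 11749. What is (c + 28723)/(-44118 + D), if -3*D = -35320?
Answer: -44991/48517 ≈ -0.92732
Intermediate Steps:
D = 35320/3 (D = -⅓*(-35320) = 35320/3 ≈ 11773.)
c = 1271
(c + 28723)/(-44118 + D) = (1271 + 28723)/(-44118 + 35320/3) = 29994/(-97034/3) = 29994*(-3/97034) = -44991/48517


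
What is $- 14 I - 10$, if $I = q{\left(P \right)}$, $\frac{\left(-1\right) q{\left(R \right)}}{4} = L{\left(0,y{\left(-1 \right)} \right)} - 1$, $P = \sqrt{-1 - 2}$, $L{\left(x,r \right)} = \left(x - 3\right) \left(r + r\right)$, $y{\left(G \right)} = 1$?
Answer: $-402$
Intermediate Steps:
$L{\left(x,r \right)} = 2 r \left(-3 + x\right)$ ($L{\left(x,r \right)} = \left(-3 + x\right) 2 r = 2 r \left(-3 + x\right)$)
$P = i \sqrt{3}$ ($P = \sqrt{-3} = i \sqrt{3} \approx 1.732 i$)
$q{\left(R \right)} = 28$ ($q{\left(R \right)} = - 4 \left(2 \cdot 1 \left(-3 + 0\right) - 1\right) = - 4 \left(2 \cdot 1 \left(-3\right) - 1\right) = - 4 \left(-6 - 1\right) = \left(-4\right) \left(-7\right) = 28$)
$I = 28$
$- 14 I - 10 = \left(-14\right) 28 - 10 = -392 - 10 = -402$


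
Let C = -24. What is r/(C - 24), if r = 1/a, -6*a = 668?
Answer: 1/5344 ≈ 0.00018713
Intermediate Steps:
a = -334/3 (a = -1/6*668 = -334/3 ≈ -111.33)
r = -3/334 (r = 1/(-334/3) = -3/334 ≈ -0.0089820)
r/(C - 24) = -3/(334*(-24 - 24)) = -3/334/(-48) = -3/334*(-1/48) = 1/5344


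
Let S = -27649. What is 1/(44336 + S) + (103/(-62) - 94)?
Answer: -98970535/1034594 ≈ -95.661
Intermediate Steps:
1/(44336 + S) + (103/(-62) - 94) = 1/(44336 - 27649) + (103/(-62) - 94) = 1/16687 + (103*(-1/62) - 94) = 1/16687 + (-103/62 - 94) = 1/16687 - 5931/62 = -98970535/1034594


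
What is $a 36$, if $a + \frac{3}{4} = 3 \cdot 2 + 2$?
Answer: $261$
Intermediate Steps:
$a = \frac{29}{4}$ ($a = - \frac{3}{4} + \left(3 \cdot 2 + 2\right) = - \frac{3}{4} + \left(6 + 2\right) = - \frac{3}{4} + 8 = \frac{29}{4} \approx 7.25$)
$a 36 = \frac{29}{4} \cdot 36 = 261$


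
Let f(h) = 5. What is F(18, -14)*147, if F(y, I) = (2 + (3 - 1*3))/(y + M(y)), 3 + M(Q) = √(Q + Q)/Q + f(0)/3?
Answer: 294/17 ≈ 17.294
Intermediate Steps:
M(Q) = -4/3 + √2/√Q (M(Q) = -3 + (√(Q + Q)/Q + 5/3) = -3 + (√(2*Q)/Q + 5*(⅓)) = -3 + ((√2*√Q)/Q + 5/3) = -3 + (√2/√Q + 5/3) = -3 + (5/3 + √2/√Q) = -4/3 + √2/√Q)
F(y, I) = 2/(-4/3 + y + √2/√y) (F(y, I) = (2 + (3 - 1*3))/(y + (-4/3 + √2/√y)) = (2 + (3 - 3))/(-4/3 + y + √2/√y) = (2 + 0)/(-4/3 + y + √2/√y) = 2/(-4/3 + y + √2/√y))
F(18, -14)*147 = (6*√18/(3*√2 + √18*(-4 + 3*18)))*147 = (6*(3*√2)/(3*√2 + (3*√2)*(-4 + 54)))*147 = (6*(3*√2)/(3*√2 + (3*√2)*50))*147 = (6*(3*√2)/(3*√2 + 150*√2))*147 = (6*(3*√2)/((153*√2)))*147 = (6*(3*√2)*(√2/306))*147 = (2/17)*147 = 294/17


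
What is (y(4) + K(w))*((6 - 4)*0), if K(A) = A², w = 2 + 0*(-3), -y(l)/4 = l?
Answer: 0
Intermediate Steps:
y(l) = -4*l
w = 2 (w = 2 + 0 = 2)
(y(4) + K(w))*((6 - 4)*0) = (-4*4 + 2²)*((6 - 4)*0) = (-16 + 4)*(2*0) = -12*0 = 0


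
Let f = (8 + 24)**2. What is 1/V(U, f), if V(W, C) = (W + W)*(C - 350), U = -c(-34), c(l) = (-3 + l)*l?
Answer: -1/1695784 ≈ -5.8970e-7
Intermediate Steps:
f = 1024 (f = 32**2 = 1024)
c(l) = l*(-3 + l)
U = -1258 (U = -(-34)*(-3 - 34) = -(-34)*(-37) = -1*1258 = -1258)
V(W, C) = 2*W*(-350 + C) (V(W, C) = (2*W)*(-350 + C) = 2*W*(-350 + C))
1/V(U, f) = 1/(2*(-1258)*(-350 + 1024)) = 1/(2*(-1258)*674) = 1/(-1695784) = -1/1695784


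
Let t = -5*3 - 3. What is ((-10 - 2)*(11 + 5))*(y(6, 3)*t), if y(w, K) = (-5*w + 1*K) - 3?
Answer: -103680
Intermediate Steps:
y(w, K) = -3 + K - 5*w (y(w, K) = (-5*w + K) - 3 = (K - 5*w) - 3 = -3 + K - 5*w)
t = -18 (t = -15 - 3 = -18)
((-10 - 2)*(11 + 5))*(y(6, 3)*t) = ((-10 - 2)*(11 + 5))*((-3 + 3 - 5*6)*(-18)) = (-12*16)*((-3 + 3 - 30)*(-18)) = -(-5760)*(-18) = -192*540 = -103680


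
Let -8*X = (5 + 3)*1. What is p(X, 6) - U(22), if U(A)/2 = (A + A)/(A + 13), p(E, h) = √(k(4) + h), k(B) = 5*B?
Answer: -88/35 + √26 ≈ 2.5847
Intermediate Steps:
X = -1 (X = -(5 + 3)/8 = -1 ≈ -1.0000)
p(E, h) = √(20 + h) (p(E, h) = √(5*4 + h) = √(20 + h))
U(A) = 4*A/(13 + A) (U(A) = 2*((A + A)/(A + 13)) = 2*((2*A)/(13 + A)) = 2*(2*A/(13 + A)) = 4*A/(13 + A))
p(X, 6) - U(22) = √(20 + 6) - 4*22/(13 + 22) = √26 - 4*22/35 = √26 - 1*88/35 = √26 - 88/35 = -88/35 + √26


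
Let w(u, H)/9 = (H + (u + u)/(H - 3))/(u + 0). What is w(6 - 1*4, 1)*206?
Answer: -927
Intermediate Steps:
w(u, H) = 9*(H + 2*u/(-3 + H))/u (w(u, H) = 9*((H + (u + u)/(H - 3))/(u + 0)) = 9*((H + (2*u)/(-3 + H))/u) = 9*((H + 2*u/(-3 + H))/u) = 9*(H + 2*u/(-3 + H))/u)
w(6 - 1*4, 1)*206 = (9*(1**2 - 3*1 + 2*(6 - 1*4))/((6 - 1*4)*(-3 + 1)))*206 = (9*(1 - 3 + 2*(6 - 4))/((6 - 4)*(-2)))*206 = (9*(-1/2)*(1 - 3 + 2*2)/2)*206 = (9*(1/2)*(-1/2)*(1 - 3 + 4))*206 = (9*(1/2)*(-1/2)*2)*206 = -9/2*206 = -927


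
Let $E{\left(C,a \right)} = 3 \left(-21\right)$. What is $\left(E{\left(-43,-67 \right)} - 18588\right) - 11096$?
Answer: $-29747$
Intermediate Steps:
$E{\left(C,a \right)} = -63$
$\left(E{\left(-43,-67 \right)} - 18588\right) - 11096 = \left(-63 - 18588\right) - 11096 = -18651 - 11096 = -29747$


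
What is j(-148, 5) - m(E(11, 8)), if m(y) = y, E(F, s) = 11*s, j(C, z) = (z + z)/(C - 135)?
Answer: -24914/283 ≈ -88.035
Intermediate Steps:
j(C, z) = 2*z/(-135 + C) (j(C, z) = (2*z)/(-135 + C) = 2*z/(-135 + C))
j(-148, 5) - m(E(11, 8)) = 2*5/(-135 - 148) - 11*8 = 2*5/(-283) - 1*88 = 2*5*(-1/283) - 88 = -10/283 - 88 = -24914/283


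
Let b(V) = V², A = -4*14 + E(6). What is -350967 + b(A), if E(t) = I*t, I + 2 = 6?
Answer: -349943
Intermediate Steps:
I = 4 (I = -2 + 6 = 4)
E(t) = 4*t
A = -32 (A = -4*14 + 4*6 = -56 + 24 = -32)
-350967 + b(A) = -350967 + (-32)² = -350967 + 1024 = -349943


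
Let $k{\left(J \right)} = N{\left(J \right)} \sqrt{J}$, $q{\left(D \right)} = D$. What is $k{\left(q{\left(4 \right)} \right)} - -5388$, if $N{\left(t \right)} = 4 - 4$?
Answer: $5388$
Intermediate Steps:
$N{\left(t \right)} = 0$ ($N{\left(t \right)} = 4 - 4 = 0$)
$k{\left(J \right)} = 0$ ($k{\left(J \right)} = 0 \sqrt{J} = 0$)
$k{\left(q{\left(4 \right)} \right)} - -5388 = 0 - -5388 = 0 + 5388 = 5388$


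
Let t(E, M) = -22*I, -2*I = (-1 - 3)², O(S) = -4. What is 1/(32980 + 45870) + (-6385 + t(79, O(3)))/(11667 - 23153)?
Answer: 122397784/226417775 ≈ 0.54058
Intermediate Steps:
I = -8 (I = -(-1 - 3)²/2 = -½*(-4)² = -½*16 = -8)
t(E, M) = 176 (t(E, M) = -22*(-8) = 176)
1/(32980 + 45870) + (-6385 + t(79, O(3)))/(11667 - 23153) = 1/(32980 + 45870) + (-6385 + 176)/(11667 - 23153) = 1/78850 - 6209/(-11486) = 1/78850 - 6209*(-1/11486) = 1/78850 + 6209/11486 = 122397784/226417775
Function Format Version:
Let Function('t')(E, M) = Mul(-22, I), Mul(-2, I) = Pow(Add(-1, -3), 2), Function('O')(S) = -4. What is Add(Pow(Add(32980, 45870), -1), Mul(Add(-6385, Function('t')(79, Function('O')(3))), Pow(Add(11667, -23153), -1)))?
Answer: Rational(122397784, 226417775) ≈ 0.54058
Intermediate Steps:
I = -8 (I = Mul(Rational(-1, 2), Pow(Add(-1, -3), 2)) = Mul(Rational(-1, 2), Pow(-4, 2)) = Mul(Rational(-1, 2), 16) = -8)
Function('t')(E, M) = 176 (Function('t')(E, M) = Mul(-22, -8) = 176)
Add(Pow(Add(32980, 45870), -1), Mul(Add(-6385, Function('t')(79, Function('O')(3))), Pow(Add(11667, -23153), -1))) = Add(Pow(Add(32980, 45870), -1), Mul(Add(-6385, 176), Pow(Add(11667, -23153), -1))) = Add(Pow(78850, -1), Mul(-6209, Pow(-11486, -1))) = Add(Rational(1, 78850), Mul(-6209, Rational(-1, 11486))) = Add(Rational(1, 78850), Rational(6209, 11486)) = Rational(122397784, 226417775)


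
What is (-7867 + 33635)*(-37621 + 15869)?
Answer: -560505536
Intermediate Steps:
(-7867 + 33635)*(-37621 + 15869) = 25768*(-21752) = -560505536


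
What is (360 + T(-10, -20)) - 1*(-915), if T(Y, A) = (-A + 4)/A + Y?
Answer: 6319/5 ≈ 1263.8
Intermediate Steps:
T(Y, A) = Y + (4 - A)/A (T(Y, A) = (4 - A)/A + Y = Y + (4 - A)/A)
(360 + T(-10, -20)) - 1*(-915) = (360 + (-1 - 10 + 4/(-20))) - 1*(-915) = (360 + (-1 - 10 + 4*(-1/20))) + 915 = (360 + (-1 - 10 - 1/5)) + 915 = (360 - 56/5) + 915 = 1744/5 + 915 = 6319/5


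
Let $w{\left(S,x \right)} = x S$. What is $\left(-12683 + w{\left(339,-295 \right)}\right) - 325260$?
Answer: $-437948$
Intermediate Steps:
$w{\left(S,x \right)} = S x$
$\left(-12683 + w{\left(339,-295 \right)}\right) - 325260 = \left(-12683 + 339 \left(-295\right)\right) - 325260 = \left(-12683 - 100005\right) - 325260 = -112688 - 325260 = -437948$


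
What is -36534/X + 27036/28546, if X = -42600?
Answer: 182886097/101338300 ≈ 1.8047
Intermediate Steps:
-36534/X + 27036/28546 = -36534/(-42600) + 27036/28546 = -36534*(-1/42600) + 27036*(1/28546) = 6089/7100 + 13518/14273 = 182886097/101338300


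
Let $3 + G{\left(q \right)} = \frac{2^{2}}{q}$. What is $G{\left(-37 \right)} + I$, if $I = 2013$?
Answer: $\frac{74366}{37} \approx 2009.9$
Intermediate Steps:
$G{\left(q \right)} = -3 + \frac{4}{q}$ ($G{\left(q \right)} = -3 + \frac{2^{2}}{q} = -3 + \frac{4}{q}$)
$G{\left(-37 \right)} + I = \left(-3 + \frac{4}{-37}\right) + 2013 = \left(-3 + 4 \left(- \frac{1}{37}\right)\right) + 2013 = \left(-3 - \frac{4}{37}\right) + 2013 = - \frac{115}{37} + 2013 = \frac{74366}{37}$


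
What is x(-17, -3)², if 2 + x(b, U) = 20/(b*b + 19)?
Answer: 22201/5929 ≈ 3.7445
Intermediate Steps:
x(b, U) = -2 + 20/(19 + b²) (x(b, U) = -2 + 20/(b*b + 19) = -2 + 20/(b² + 19) = -2 + 20/(19 + b²))
x(-17, -3)² = (2*(-9 - 1*(-17)²)/(19 + (-17)²))² = (2*(-9 - 1*289)/(19 + 289))² = (2*(-9 - 289)/308)² = (2*(1/308)*(-298))² = (-149/77)² = 22201/5929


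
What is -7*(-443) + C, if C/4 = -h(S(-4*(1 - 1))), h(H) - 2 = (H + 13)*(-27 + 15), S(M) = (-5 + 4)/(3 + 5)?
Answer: 3711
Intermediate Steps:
S(M) = -⅛ (S(M) = -1/8 = -1*⅛ = -⅛)
h(H) = -154 - 12*H (h(H) = 2 + (H + 13)*(-27 + 15) = 2 + (13 + H)*(-12) = 2 + (-156 - 12*H) = -154 - 12*H)
C = 610 (C = 4*(-(-154 - 12*(-⅛))) = 4*(-(-154 + 3/2)) = 4*(-1*(-305/2)) = 4*(305/2) = 610)
-7*(-443) + C = -7*(-443) + 610 = 3101 + 610 = 3711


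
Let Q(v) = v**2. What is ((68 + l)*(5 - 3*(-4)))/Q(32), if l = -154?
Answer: -731/512 ≈ -1.4277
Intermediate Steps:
((68 + l)*(5 - 3*(-4)))/Q(32) = ((68 - 154)*(5 - 3*(-4)))/(32**2) = -86*(5 + 12)/1024 = -86*17*(1/1024) = -1462*1/1024 = -731/512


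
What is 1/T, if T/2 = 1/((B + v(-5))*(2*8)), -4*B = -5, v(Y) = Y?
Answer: -30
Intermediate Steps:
B = 5/4 (B = -¼*(-5) = 5/4 ≈ 1.2500)
T = -1/30 (T = 2/(((5/4 - 5)*(2*8))) = 2/((-15/4*16)) = 2/(-60) = 2*(-1/60) = -1/30 ≈ -0.033333)
1/T = 1/(-1/30) = -30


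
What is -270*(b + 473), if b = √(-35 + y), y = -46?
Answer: -127710 - 2430*I ≈ -1.2771e+5 - 2430.0*I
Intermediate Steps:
b = 9*I (b = √(-35 - 46) = √(-81) = 9*I ≈ 9.0*I)
-270*(b + 473) = -270*(9*I + 473) = -270*(473 + 9*I) = -127710 - 2430*I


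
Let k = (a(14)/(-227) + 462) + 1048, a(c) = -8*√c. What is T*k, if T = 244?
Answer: 368440 + 1952*√14/227 ≈ 3.6847e+5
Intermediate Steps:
k = 1510 + 8*√14/227 (k = (-8*√14/(-227) + 462) + 1048 = (-8*√14*(-1/227) + 462) + 1048 = (8*√14/227 + 462) + 1048 = (462 + 8*√14/227) + 1048 = 1510 + 8*√14/227 ≈ 1510.1)
T*k = 244*(1510 + 8*√14/227) = 368440 + 1952*√14/227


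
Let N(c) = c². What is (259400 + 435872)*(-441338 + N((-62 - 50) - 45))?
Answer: -289712194408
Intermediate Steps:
(259400 + 435872)*(-441338 + N((-62 - 50) - 45)) = (259400 + 435872)*(-441338 + ((-62 - 50) - 45)²) = 695272*(-441338 + (-112 - 45)²) = 695272*(-441338 + (-157)²) = 695272*(-441338 + 24649) = 695272*(-416689) = -289712194408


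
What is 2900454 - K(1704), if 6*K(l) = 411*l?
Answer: 2783730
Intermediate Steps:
K(l) = 137*l/2 (K(l) = (411*l)/6 = 137*l/2)
2900454 - K(1704) = 2900454 - 137*1704/2 = 2900454 - 1*116724 = 2900454 - 116724 = 2783730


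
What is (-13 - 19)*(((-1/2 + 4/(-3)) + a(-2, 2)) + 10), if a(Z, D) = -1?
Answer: -688/3 ≈ -229.33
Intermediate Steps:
(-13 - 19)*(((-1/2 + 4/(-3)) + a(-2, 2)) + 10) = (-13 - 19)*(((-1/2 + 4/(-3)) - 1) + 10) = -32*(((-1*1/2 + 4*(-1/3)) - 1) + 10) = -32*(((-1/2 - 4/3) - 1) + 10) = -32*((-11/6 - 1) + 10) = -32*(-17/6 + 10) = -32*43/6 = -688/3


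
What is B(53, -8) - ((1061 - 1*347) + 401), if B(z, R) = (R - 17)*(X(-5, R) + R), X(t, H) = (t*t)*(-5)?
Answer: 2210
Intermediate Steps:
X(t, H) = -5*t² (X(t, H) = t²*(-5) = -5*t²)
B(z, R) = (-125 + R)*(-17 + R) (B(z, R) = (R - 17)*(-5*(-5)² + R) = (-17 + R)*(-5*25 + R) = (-17 + R)*(-125 + R) = (-125 + R)*(-17 + R))
B(53, -8) - ((1061 - 1*347) + 401) = (2125 + (-8)² - 142*(-8)) - ((1061 - 1*347) + 401) = (2125 + 64 + 1136) - ((1061 - 347) + 401) = 3325 - (714 + 401) = 3325 - 1*1115 = 3325 - 1115 = 2210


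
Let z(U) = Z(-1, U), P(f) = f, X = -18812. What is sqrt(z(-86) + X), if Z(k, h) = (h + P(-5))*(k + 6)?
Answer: I*sqrt(19267) ≈ 138.81*I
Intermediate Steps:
Z(k, h) = (-5 + h)*(6 + k) (Z(k, h) = (h - 5)*(k + 6) = (-5 + h)*(6 + k))
z(U) = -25 + 5*U (z(U) = -30 - 5*(-1) + 6*U + U*(-1) = -30 + 5 + 6*U - U = -25 + 5*U)
sqrt(z(-86) + X) = sqrt((-25 + 5*(-86)) - 18812) = sqrt((-25 - 430) - 18812) = sqrt(-455 - 18812) = sqrt(-19267) = I*sqrt(19267)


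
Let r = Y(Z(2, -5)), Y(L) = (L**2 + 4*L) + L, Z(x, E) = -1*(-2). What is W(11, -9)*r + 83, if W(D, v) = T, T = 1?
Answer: 97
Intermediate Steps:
Z(x, E) = 2
W(D, v) = 1
Y(L) = L**2 + 5*L
r = 14 (r = 2*(5 + 2) = 2*7 = 14)
W(11, -9)*r + 83 = 1*14 + 83 = 14 + 83 = 97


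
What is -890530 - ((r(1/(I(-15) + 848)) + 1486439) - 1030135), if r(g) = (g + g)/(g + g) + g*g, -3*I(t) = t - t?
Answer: -968514435841/719104 ≈ -1.3468e+6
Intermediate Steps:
I(t) = 0 (I(t) = -(t - t)/3 = -1/3*0 = 0)
r(g) = 1 + g**2 (r(g) = (2*g)/((2*g)) + g**2 = (2*g)*(1/(2*g)) + g**2 = 1 + g**2)
-890530 - ((r(1/(I(-15) + 848)) + 1486439) - 1030135) = -890530 - (((1 + (1/(0 + 848))**2) + 1486439) - 1030135) = -890530 - (((1 + (1/848)**2) + 1486439) - 1030135) = -890530 - (((1 + 1/719104) + 1486439) - 1030135) = -890530 - ((719105/719104 + 1486439) - 1030135) = -890530 - (1068904949761/719104 - 1030135) = -890530 - 1*328130750721/719104 = -890530 - 328130750721/719104 = -968514435841/719104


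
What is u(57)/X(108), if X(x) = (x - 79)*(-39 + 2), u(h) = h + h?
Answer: -114/1073 ≈ -0.10624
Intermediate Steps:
u(h) = 2*h
X(x) = 2923 - 37*x (X(x) = (-79 + x)*(-37) = 2923 - 37*x)
u(57)/X(108) = (2*57)/(2923 - 37*108) = 114/(2923 - 3996) = 114/(-1073) = 114*(-1/1073) = -114/1073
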